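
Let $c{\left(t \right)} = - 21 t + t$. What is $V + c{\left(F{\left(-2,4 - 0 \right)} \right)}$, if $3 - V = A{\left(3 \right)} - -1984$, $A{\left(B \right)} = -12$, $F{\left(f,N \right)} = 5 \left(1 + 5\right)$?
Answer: $-2569$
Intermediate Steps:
$F{\left(f,N \right)} = 30$ ($F{\left(f,N \right)} = 5 \cdot 6 = 30$)
$c{\left(t \right)} = - 20 t$
$V = -1969$ ($V = 3 - \left(-12 - -1984\right) = 3 - \left(-12 + 1984\right) = 3 - 1972 = -1969$)
$V + c{\left(F{\left(-2,4 - 0 \right)} \right)} = -1969 - 600 = -2569$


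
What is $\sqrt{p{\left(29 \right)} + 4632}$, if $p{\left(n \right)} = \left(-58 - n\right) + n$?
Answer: $\sqrt{4574} \approx 67.631$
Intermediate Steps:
$p{\left(n \right)} = -58$
$\sqrt{p{\left(29 \right)} + 4632} = \sqrt{-58 + 4632} = \sqrt{4574}$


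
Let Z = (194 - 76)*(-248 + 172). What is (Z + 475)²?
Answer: 72131049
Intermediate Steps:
Z = -8968 (Z = 118*(-76) = -8968)
(Z + 475)² = (-8968 + 475)² = (-8493)² = 72131049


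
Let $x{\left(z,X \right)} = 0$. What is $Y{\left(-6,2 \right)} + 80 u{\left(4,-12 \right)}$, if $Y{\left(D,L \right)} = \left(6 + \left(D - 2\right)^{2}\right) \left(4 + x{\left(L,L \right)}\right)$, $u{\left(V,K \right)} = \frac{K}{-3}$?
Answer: $600$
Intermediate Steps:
$u{\left(V,K \right)} = - \frac{K}{3}$ ($u{\left(V,K \right)} = K \left(- \frac{1}{3}\right) = - \frac{K}{3}$)
$Y{\left(D,L \right)} = 24 + 4 \left(-2 + D\right)^{2}$ ($Y{\left(D,L \right)} = \left(6 + \left(D - 2\right)^{2}\right) \left(4 + 0\right) = \left(6 + \left(-2 + D\right)^{2}\right) 4 = 24 + 4 \left(-2 + D\right)^{2}$)
$Y{\left(-6,2 \right)} + 80 u{\left(4,-12 \right)} = \left(24 + 4 \left(-2 - 6\right)^{2}\right) + 80 \left(\left(- \frac{1}{3}\right) \left(-12\right)\right) = \left(24 + 4 \left(-8\right)^{2}\right) + 80 \cdot 4 = \left(24 + 4 \cdot 64\right) + 320 = \left(24 + 256\right) + 320 = 280 + 320 = 600$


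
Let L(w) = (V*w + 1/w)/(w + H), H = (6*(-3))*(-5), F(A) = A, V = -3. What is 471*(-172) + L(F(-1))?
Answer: -7210066/89 ≈ -81012.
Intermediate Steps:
H = 90 (H = -18*(-5) = 90)
L(w) = (1/w - 3*w)/(90 + w) (L(w) = (-3*w + 1/w)/(w + 90) = (1/w - 3*w)/(90 + w))
471*(-172) + L(F(-1)) = 471*(-172) + (1 - 3*(-1)**2)/((-1)*(90 - 1)) = -81012 - 1*(1 - 3*1)/89 = -81012 - 1*1/89*(1 - 3) = -81012 - 1*1/89*(-2) = -81012 + 2/89 = -7210066/89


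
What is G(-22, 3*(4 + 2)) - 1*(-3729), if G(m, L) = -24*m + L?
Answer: 4275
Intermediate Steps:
G(m, L) = L - 24*m
G(-22, 3*(4 + 2)) - 1*(-3729) = (3*(4 + 2) - 24*(-22)) - 1*(-3729) = (3*6 + 528) + 3729 = (18 + 528) + 3729 = 546 + 3729 = 4275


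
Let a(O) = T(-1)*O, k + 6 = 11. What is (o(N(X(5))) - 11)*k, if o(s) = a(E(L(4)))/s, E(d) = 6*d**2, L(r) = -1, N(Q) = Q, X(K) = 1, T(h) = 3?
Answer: 35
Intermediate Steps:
k = 5 (k = -6 + 11 = 5)
a(O) = 3*O
o(s) = 18/s (o(s) = (3*(6*(-1)**2))/s = (3*(6*1))/s = (3*6)/s = 18/s)
(o(N(X(5))) - 11)*k = (18/1 - 11)*5 = (18*1 - 11)*5 = (18 - 11)*5 = 7*5 = 35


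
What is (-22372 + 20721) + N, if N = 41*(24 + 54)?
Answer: 1547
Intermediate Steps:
N = 3198 (N = 41*78 = 3198)
(-22372 + 20721) + N = (-22372 + 20721) + 3198 = -1651 + 3198 = 1547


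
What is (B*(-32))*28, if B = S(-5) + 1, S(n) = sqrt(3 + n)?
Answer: -896 - 896*I*sqrt(2) ≈ -896.0 - 1267.1*I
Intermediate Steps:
B = 1 + I*sqrt(2) (B = sqrt(3 - 5) + 1 = sqrt(-2) + 1 = I*sqrt(2) + 1 = 1 + I*sqrt(2) ≈ 1.0 + 1.4142*I)
(B*(-32))*28 = ((1 + I*sqrt(2))*(-32))*28 = (-32 - 32*I*sqrt(2))*28 = -896 - 896*I*sqrt(2)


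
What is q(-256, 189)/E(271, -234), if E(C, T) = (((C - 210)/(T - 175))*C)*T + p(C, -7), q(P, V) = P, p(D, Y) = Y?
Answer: -104704/3865391 ≈ -0.027088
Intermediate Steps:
E(C, T) = -7 + C*T*(-210 + C)/(-175 + T) (E(C, T) = (((C - 210)/(T - 175))*C)*T - 7 = (((-210 + C)/(-175 + T))*C)*T - 7 = (C*(-210 + C)/(-175 + T))*T - 7 = C*T*(-210 + C)/(-175 + T) - 7 = -7 + C*T*(-210 + C)/(-175 + T))
q(-256, 189)/E(271, -234) = -256*(-175 - 234)/(1225 - 7*(-234) - 234*271² - 210*271*(-234)) = -256*(-409/(1225 + 1638 - 234*73441 + 13316940)) = -256*(-409/(1225 + 1638 - 17185194 + 13316940)) = -256/((-1/409*(-3865391))) = -256/3865391/409 = -256*409/3865391 = -104704/3865391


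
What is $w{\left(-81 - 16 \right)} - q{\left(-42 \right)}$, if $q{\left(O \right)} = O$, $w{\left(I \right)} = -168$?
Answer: $-126$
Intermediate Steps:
$w{\left(-81 - 16 \right)} - q{\left(-42 \right)} = -168 - -42 = -168 + 42 = -126$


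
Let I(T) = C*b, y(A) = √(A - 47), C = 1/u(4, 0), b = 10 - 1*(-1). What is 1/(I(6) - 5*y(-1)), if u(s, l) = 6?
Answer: 66/43321 + 720*I*√3/43321 ≈ 0.0015235 + 0.028787*I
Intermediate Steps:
b = 11 (b = 10 + 1 = 11)
C = ⅙ (C = 1/6 = ⅙ ≈ 0.16667)
y(A) = √(-47 + A)
I(T) = 11/6 (I(T) = (⅙)*11 = 11/6)
1/(I(6) - 5*y(-1)) = 1/(11/6 - 5*√(-47 - 1)) = 1/(11/6 - 20*I*√3)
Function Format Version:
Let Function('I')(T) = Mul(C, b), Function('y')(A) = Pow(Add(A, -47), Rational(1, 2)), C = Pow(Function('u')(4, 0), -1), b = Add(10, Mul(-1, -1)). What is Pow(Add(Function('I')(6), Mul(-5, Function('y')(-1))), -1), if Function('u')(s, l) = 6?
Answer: Add(Rational(66, 43321), Mul(Rational(720, 43321), I, Pow(3, Rational(1, 2)))) ≈ Add(0.0015235, Mul(0.028787, I))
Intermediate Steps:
b = 11 (b = Add(10, 1) = 11)
C = Rational(1, 6) (C = Pow(6, -1) = Rational(1, 6) ≈ 0.16667)
Function('y')(A) = Pow(Add(-47, A), Rational(1, 2))
Function('I')(T) = Rational(11, 6) (Function('I')(T) = Mul(Rational(1, 6), 11) = Rational(11, 6))
Pow(Add(Function('I')(6), Mul(-5, Function('y')(-1))), -1) = Pow(Add(Rational(11, 6), Mul(-5, Pow(Add(-47, -1), Rational(1, 2)))), -1) = Pow(Add(Rational(11, 6), Mul(-5, Pow(-48, Rational(1, 2)))), -1) = Pow(Add(Rational(11, 6), Mul(-5, Mul(4, I, Pow(3, Rational(1, 2))))), -1) = Pow(Add(Rational(11, 6), Mul(-20, I, Pow(3, Rational(1, 2)))), -1)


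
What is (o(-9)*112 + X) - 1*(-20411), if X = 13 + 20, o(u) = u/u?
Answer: 20556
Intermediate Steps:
o(u) = 1
X = 33
(o(-9)*112 + X) - 1*(-20411) = (1*112 + 33) - 1*(-20411) = (112 + 33) + 20411 = 145 + 20411 = 20556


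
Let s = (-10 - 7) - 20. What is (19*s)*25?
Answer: -17575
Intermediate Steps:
s = -37 (s = -17 - 20 = -37)
(19*s)*25 = (19*(-37))*25 = -703*25 = -17575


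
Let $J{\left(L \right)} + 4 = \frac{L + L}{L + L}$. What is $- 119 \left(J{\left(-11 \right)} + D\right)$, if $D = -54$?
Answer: $6783$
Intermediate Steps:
$J{\left(L \right)} = -3$ ($J{\left(L \right)} = -4 + \frac{L + L}{L + L} = -4 + \frac{2 L}{2 L} = -4 + 2 L \frac{1}{2 L} = -4 + 1 = -3$)
$- 119 \left(J{\left(-11 \right)} + D\right) = - 119 \left(-3 - 54\right) = \left(-119\right) \left(-57\right) = 6783$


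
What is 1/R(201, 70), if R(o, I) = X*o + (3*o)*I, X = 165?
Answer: 1/75375 ≈ 1.3267e-5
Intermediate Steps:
R(o, I) = 165*o + 3*I*o (R(o, I) = 165*o + (3*o)*I = 165*o + 3*I*o)
1/R(201, 70) = 1/(3*201*(55 + 70)) = 1/(3*201*125) = 1/75375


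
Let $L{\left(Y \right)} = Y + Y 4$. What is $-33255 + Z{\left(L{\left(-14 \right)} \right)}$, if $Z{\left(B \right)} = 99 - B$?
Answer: $-33086$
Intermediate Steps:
$L{\left(Y \right)} = 5 Y$ ($L{\left(Y \right)} = Y + 4 Y = 5 Y$)
$-33255 + Z{\left(L{\left(-14 \right)} \right)} = -33255 + \left(99 - 5 \left(-14\right)\right) = -33255 + \left(99 - -70\right) = -33255 + \left(99 + 70\right) = -33255 + 169 = -33086$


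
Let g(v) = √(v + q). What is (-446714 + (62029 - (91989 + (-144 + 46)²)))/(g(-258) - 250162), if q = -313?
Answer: 121648277036/62581026815 + 486278*I*√571/62581026815 ≈ 1.9439 + 0.00018568*I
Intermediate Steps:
g(v) = √(-313 + v) (g(v) = √(v - 313) = √(-313 + v))
(-446714 + (62029 - (91989 + (-144 + 46)²)))/(g(-258) - 250162) = (-446714 + (62029 - (91989 + (-144 + 46)²)))/(√(-313 - 258) - 250162) = (-446714 + (62029 - (91989 + (-98)²)))/(√(-571) - 250162) = (-446714 + (62029 - (91989 + 9604)))/(I*√571 - 250162) = (-446714 + (62029 - 1*101593))/(-250162 + I*√571) = (-446714 + (62029 - 101593))/(-250162 + I*√571) = (-446714 - 39564)/(-250162 + I*√571) = -486278/(-250162 + I*√571)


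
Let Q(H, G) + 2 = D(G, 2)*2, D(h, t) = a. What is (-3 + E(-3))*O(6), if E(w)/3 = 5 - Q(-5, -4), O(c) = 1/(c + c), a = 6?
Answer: -3/2 ≈ -1.5000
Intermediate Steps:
O(c) = 1/(2*c)
D(h, t) = 6
Q(H, G) = 10 (Q(H, G) = -2 + 6*2 = -2 + 12 = 10)
E(w) = -15 (E(w) = 3*(5 - 1*10) = 3*(5 - 10) = 3*(-5) = -15)
(-3 + E(-3))*O(6) = (-3 - 15)*((½)/6) = -9/6 = -18*1/12 = -3/2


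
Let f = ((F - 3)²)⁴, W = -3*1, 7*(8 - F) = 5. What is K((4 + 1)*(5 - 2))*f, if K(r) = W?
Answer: -1968300000000/5764801 ≈ -3.4143e+5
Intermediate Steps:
F = 51/7 (F = 8 - ⅐*5 = 8 - 5/7 = 51/7 ≈ 7.2857)
W = -3
f = 656100000000/5764801 (f = ((51/7 - 3)²)⁴ = ((30/7)²)⁴ = (900/49)⁴ = 656100000000/5764801 ≈ 1.1381e+5)
K(r) = -3
K((4 + 1)*(5 - 2))*f = -3*656100000000/5764801 = -1968300000000/5764801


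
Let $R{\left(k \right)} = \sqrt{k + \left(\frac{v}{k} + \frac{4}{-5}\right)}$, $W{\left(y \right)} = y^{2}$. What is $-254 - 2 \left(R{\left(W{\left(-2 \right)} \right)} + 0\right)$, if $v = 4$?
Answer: $-254 - \frac{2 \sqrt{105}}{5} \approx -258.1$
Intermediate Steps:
$R{\left(k \right)} = \sqrt{- \frac{4}{5} + k + \frac{4}{k}}$ ($R{\left(k \right)} = \sqrt{k + \left(\frac{4}{k} + \frac{4}{-5}\right)} = \sqrt{k + \left(\frac{4}{k} + 4 \left(- \frac{1}{5}\right)\right)} = \sqrt{k - \left(\frac{4}{5} - \frac{4}{k}\right)} = \sqrt{- \frac{4}{5} + k + \frac{4}{k}}$)
$-254 - 2 \left(R{\left(W{\left(-2 \right)} \right)} + 0\right) = -254 - 2 \left(\frac{\sqrt{-20 + 25 \left(-2\right)^{2} + \frac{100}{\left(-2\right)^{2}}}}{5} + 0\right) = -254 - 2 \left(\frac{\sqrt{-20 + 25 \cdot 4 + \frac{100}{4}}}{5} + 0\right) = -254 - 2 \left(\frac{\sqrt{-20 + 100 + 100 \cdot \frac{1}{4}}}{5} + 0\right) = -254 - 2 \left(\frac{\sqrt{-20 + 100 + 25}}{5} + 0\right) = -254 - 2 \left(\frac{\sqrt{105}}{5} + 0\right) = -254 - 2 \frac{\sqrt{105}}{5} = -254 - \frac{2 \sqrt{105}}{5}$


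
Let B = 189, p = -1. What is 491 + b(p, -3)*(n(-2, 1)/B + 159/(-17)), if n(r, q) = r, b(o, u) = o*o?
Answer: 1547498/3213 ≈ 481.64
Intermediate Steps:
b(o, u) = o**2
491 + b(p, -3)*(n(-2, 1)/B + 159/(-17)) = 491 + (-1)**2*(-2/189 + 159/(-17)) = 491 + 1*(-2*1/189 + 159*(-1/17)) = 491 + 1*(-2/189 - 159/17) = 491 + 1*(-30085/3213) = 491 - 30085/3213 = 1547498/3213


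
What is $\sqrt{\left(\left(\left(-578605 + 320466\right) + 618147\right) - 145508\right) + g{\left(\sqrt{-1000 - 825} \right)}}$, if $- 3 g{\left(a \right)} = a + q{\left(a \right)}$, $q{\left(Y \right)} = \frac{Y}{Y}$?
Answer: $\frac{\sqrt{1930497 - 15 i \sqrt{73}}}{3} \approx 463.14 - 0.015373 i$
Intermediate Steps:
$q{\left(Y \right)} = 1$
$g{\left(a \right)} = - \frac{1}{3} - \frac{a}{3}$ ($g{\left(a \right)} = - \frac{a + 1}{3} = - \frac{1 + a}{3} = - \frac{1}{3} - \frac{a}{3}$)
$\sqrt{\left(\left(\left(-578605 + 320466\right) + 618147\right) - 145508\right) + g{\left(\sqrt{-1000 - 825} \right)}} = \sqrt{\left(\left(\left(-578605 + 320466\right) + 618147\right) - 145508\right) - \left(\frac{1}{3} + \frac{\sqrt{-1000 - 825}}{3}\right)} = \sqrt{\left(\left(-258139 + 618147\right) - 145508\right) - \left(\frac{1}{3} + \frac{\sqrt{-1825}}{3}\right)} = \sqrt{\left(360008 - 145508\right) - \left(\frac{1}{3} + \frac{5 i \sqrt{73}}{3}\right)} = \sqrt{214500 - \left(\frac{1}{3} + \frac{5 i \sqrt{73}}{3}\right)} = \sqrt{\frac{643499}{3} - \frac{5 i \sqrt{73}}{3}}$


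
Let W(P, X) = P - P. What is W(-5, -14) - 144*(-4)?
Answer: 576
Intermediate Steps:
W(P, X) = 0
W(-5, -14) - 144*(-4) = 0 - 144*(-4) = 0 - 1*(-576) = 0 + 576 = 576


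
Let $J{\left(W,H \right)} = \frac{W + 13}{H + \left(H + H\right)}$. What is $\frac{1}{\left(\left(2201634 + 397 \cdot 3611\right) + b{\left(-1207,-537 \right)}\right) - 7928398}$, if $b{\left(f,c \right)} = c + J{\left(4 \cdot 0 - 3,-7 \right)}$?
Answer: $- \frac{21}{90168424} \approx -2.329 \cdot 10^{-7}$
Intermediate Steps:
$J{\left(W,H \right)} = \frac{13 + W}{3 H}$ ($J{\left(W,H \right)} = \frac{13 + W}{H + 2 H} = \frac{13 + W}{3 H}$)
$b{\left(f,c \right)} = - \frac{10}{21} + c$ ($b{\left(f,c \right)} = c + \frac{13 + \left(4 \cdot 0 - 3\right)}{3 \left(-7\right)} = c + \frac{1}{3} \left(- \frac{1}{7}\right) \left(13 + \left(0 - 3\right)\right) = c + \frac{1}{3} \left(- \frac{1}{7}\right) \left(13 - 3\right) = c + \frac{1}{3} \left(- \frac{1}{7}\right) 10 = c - \frac{10}{21} = - \frac{10}{21} + c$)
$\frac{1}{\left(\left(2201634 + 397 \cdot 3611\right) + b{\left(-1207,-537 \right)}\right) - 7928398} = \frac{1}{\left(\left(2201634 + 397 \cdot 3611\right) - \frac{11287}{21}\right) - 7928398} = \frac{1}{\left(\left(2201634 + 1433567\right) - \frac{11287}{21}\right) - 7928398} = \frac{1}{\left(3635201 - \frac{11287}{21}\right) - 7928398} = \frac{1}{\frac{76327934}{21} - 7928398} = \frac{1}{- \frac{90168424}{21}} = - \frac{21}{90168424}$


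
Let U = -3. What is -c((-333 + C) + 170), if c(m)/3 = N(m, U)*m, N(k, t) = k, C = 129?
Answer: -3468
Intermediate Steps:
c(m) = 3*m² (c(m) = 3*(m*m) = 3*m²)
-c((-333 + C) + 170) = -3*((-333 + 129) + 170)² = -3*(-204 + 170)² = -3*(-34)² = -3*1156 = -1*3468 = -3468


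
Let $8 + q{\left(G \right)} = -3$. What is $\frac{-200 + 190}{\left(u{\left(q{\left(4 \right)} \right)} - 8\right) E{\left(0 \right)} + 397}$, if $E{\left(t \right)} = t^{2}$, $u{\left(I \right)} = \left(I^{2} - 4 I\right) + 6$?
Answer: $- \frac{10}{397} \approx -0.025189$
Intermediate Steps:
$q{\left(G \right)} = -11$ ($q{\left(G \right)} = -8 - 3 = -11$)
$u{\left(I \right)} = 6 + I^{2} - 4 I$
$\frac{-200 + 190}{\left(u{\left(q{\left(4 \right)} \right)} - 8\right) E{\left(0 \right)} + 397} = \frac{-200 + 190}{\left(\left(6 + \left(-11\right)^{2} - -44\right) - 8\right) 0^{2} + 397} = - \frac{10}{\left(\left(6 + 121 + 44\right) - 8\right) 0 + 397} = - \frac{10}{\left(171 - 8\right) 0 + 397} = - \frac{10}{163 \cdot 0 + 397} = - \frac{10}{0 + 397} = - \frac{10}{397}$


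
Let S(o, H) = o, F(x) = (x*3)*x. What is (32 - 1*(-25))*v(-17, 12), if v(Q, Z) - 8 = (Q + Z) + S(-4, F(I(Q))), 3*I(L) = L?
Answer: -57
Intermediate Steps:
I(L) = L/3
F(x) = 3*x**2 (F(x) = (3*x)*x = 3*x**2)
v(Q, Z) = 4 + Q + Z (v(Q, Z) = 8 + ((Q + Z) - 4) = 8 + (-4 + Q + Z) = 4 + Q + Z)
(32 - 1*(-25))*v(-17, 12) = (32 - 1*(-25))*(4 - 17 + 12) = (32 + 25)*(-1) = 57*(-1) = -57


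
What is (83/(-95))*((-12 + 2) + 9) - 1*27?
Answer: -2482/95 ≈ -26.126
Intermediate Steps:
(83/(-95))*((-12 + 2) + 9) - 1*27 = (83*(-1/95))*(-10 + 9) - 27 = -83/95*(-1) - 27 = 83/95 - 27 = -2482/95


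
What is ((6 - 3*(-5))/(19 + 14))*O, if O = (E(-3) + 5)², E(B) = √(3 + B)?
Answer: 175/11 ≈ 15.909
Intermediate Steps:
O = 25 (O = (√(3 - 3) + 5)² = (√0 + 5)² = (0 + 5)² = 5² = 25)
((6 - 3*(-5))/(19 + 14))*O = ((6 - 3*(-5))/(19 + 14))*25 = ((6 + 15)/33)*25 = ((1/33)*21)*25 = (7/11)*25 = 175/11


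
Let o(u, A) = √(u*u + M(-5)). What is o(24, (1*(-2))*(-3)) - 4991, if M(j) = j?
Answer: -4991 + √571 ≈ -4967.1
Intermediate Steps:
o(u, A) = √(-5 + u²) (o(u, A) = √(u*u - 5) = √(u² - 5) = √(-5 + u²))
o(24, (1*(-2))*(-3)) - 4991 = √(-5 + 24²) - 4991 = √(-5 + 576) - 4991 = √571 - 4991 = -4991 + √571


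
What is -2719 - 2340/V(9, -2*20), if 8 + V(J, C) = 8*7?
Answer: -11071/4 ≈ -2767.8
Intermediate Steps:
V(J, C) = 48 (V(J, C) = -8 + 8*7 = -8 + 56 = 48)
-2719 - 2340/V(9, -2*20) = -2719 - 2340/48 = -2719 - 1*195/4 = -2719 - 195/4 = -11071/4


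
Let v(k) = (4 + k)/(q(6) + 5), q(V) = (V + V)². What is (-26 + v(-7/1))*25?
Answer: -96925/149 ≈ -650.50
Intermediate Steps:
q(V) = 4*V² (q(V) = (2*V)² = 4*V²)
v(k) = 4/149 + k/149 (v(k) = (4 + k)/(4*6² + 5) = (4 + k)/(4*36 + 5) = (4 + k)/(144 + 5) = (4 + k)/149 = (4 + k)*(1/149) = 4/149 + k/149)
(-26 + v(-7/1))*25 = (-26 + (4/149 + (-7/1)/149))*25 = (-26 + (4/149 + (-7*1)/149))*25 = (-26 + (4/149 + (1/149)*(-7)))*25 = (-26 + (4/149 - 7/149))*25 = (-26 - 3/149)*25 = -3877/149*25 = -96925/149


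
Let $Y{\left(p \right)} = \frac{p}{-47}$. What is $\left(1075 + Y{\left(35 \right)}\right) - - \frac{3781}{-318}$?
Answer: $\frac{15878113}{14946} \approx 1062.4$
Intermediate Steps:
$Y{\left(p \right)} = - \frac{p}{47}$ ($Y{\left(p \right)} = p \left(- \frac{1}{47}\right) = - \frac{p}{47}$)
$\left(1075 + Y{\left(35 \right)}\right) - - \frac{3781}{-318} = \left(1075 - \frac{35}{47}\right) - - \frac{3781}{-318} = \left(1075 - \frac{35}{47}\right) - \left(-3781\right) \left(- \frac{1}{318}\right) = \frac{50490}{47} - \frac{3781}{318} = \frac{15878113}{14946}$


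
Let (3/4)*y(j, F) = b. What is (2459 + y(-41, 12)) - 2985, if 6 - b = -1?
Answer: -1550/3 ≈ -516.67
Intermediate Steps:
b = 7 (b = 6 - 1*(-1) = 6 + 1 = 7)
y(j, F) = 28/3 (y(j, F) = (4/3)*7 = 28/3)
(2459 + y(-41, 12)) - 2985 = (2459 + 28/3) - 2985 = 7405/3 - 2985 = -1550/3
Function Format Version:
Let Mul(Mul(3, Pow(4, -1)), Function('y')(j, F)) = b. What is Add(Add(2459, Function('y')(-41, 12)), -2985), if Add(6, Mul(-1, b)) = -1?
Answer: Rational(-1550, 3) ≈ -516.67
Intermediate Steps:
b = 7 (b = Add(6, Mul(-1, -1)) = Add(6, 1) = 7)
Function('y')(j, F) = Rational(28, 3) (Function('y')(j, F) = Mul(Rational(4, 3), 7) = Rational(28, 3))
Add(Add(2459, Function('y')(-41, 12)), -2985) = Add(Add(2459, Rational(28, 3)), -2985) = Add(Rational(7405, 3), -2985) = Rational(-1550, 3)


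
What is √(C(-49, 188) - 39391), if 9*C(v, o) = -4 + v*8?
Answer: I*√39435 ≈ 198.58*I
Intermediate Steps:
C(v, o) = -4/9 + 8*v/9 (C(v, o) = (-4 + v*8)/9 = (-4 + 8*v)/9 = -4/9 + 8*v/9)
√(C(-49, 188) - 39391) = √((-4/9 + (8/9)*(-49)) - 39391) = √((-4/9 - 392/9) - 39391) = √(-44 - 39391) = √(-39435) = I*√39435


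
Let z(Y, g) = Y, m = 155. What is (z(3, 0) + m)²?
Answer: 24964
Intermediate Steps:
(z(3, 0) + m)² = (3 + 155)² = 158² = 24964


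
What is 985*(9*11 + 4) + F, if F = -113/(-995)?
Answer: 100947838/995 ≈ 1.0146e+5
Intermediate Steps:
F = 113/995 (F = -113*(-1/995) = 113/995 ≈ 0.11357)
985*(9*11 + 4) + F = 985*(9*11 + 4) + 113/995 = 985*(99 + 4) + 113/995 = 985*103 + 113/995 = 101455 + 113/995 = 100947838/995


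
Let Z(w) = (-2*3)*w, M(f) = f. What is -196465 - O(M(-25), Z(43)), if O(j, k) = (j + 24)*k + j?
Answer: -196698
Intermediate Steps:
Z(w) = -6*w
O(j, k) = j + k*(24 + j) (O(j, k) = (24 + j)*k + j = k*(24 + j) + j = j + k*(24 + j))
-196465 - O(M(-25), Z(43)) = -196465 - (-25 + 24*(-6*43) - (-150)*43) = -196465 - (-25 + 24*(-258) - 25*(-258)) = -196465 - (-25 - 6192 + 6450) = -196465 - 1*233 = -196465 - 233 = -196698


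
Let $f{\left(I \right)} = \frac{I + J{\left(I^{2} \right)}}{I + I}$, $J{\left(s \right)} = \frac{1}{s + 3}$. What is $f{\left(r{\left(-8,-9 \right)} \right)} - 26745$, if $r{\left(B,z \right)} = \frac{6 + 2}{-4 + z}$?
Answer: $- \frac{244339949}{9136} \approx -26745.0$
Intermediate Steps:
$J{\left(s \right)} = \frac{1}{3 + s}$
$r{\left(B,z \right)} = \frac{8}{-4 + z}$
$f{\left(I \right)} = \frac{I + \frac{1}{3 + I^{2}}}{2 I}$ ($f{\left(I \right)} = \frac{I + \frac{1}{3 + I^{2}}}{I + I} = \frac{I + \frac{1}{3 + I^{2}}}{2 I}$)
$f{\left(r{\left(-8,-9 \right)} \right)} - 26745 = \frac{1 + \frac{8}{-4 - 9} \left(3 + \left(\frac{8}{-4 - 9}\right)^{2}\right)}{2 \frac{8}{-4 - 9} \left(3 + \left(\frac{8}{-4 - 9}\right)^{2}\right)} - 26745 = \frac{1 + \frac{8}{-13} \left(3 + \left(\frac{8}{-13}\right)^{2}\right)}{2 \frac{8}{-13} \left(3 + \left(\frac{8}{-13}\right)^{2}\right)} - 26745 = \frac{1 + 8 \left(- \frac{1}{13}\right) \left(3 + \left(8 \left(- \frac{1}{13}\right)\right)^{2}\right)}{2 \cdot 8 \left(- \frac{1}{13}\right) \left(3 + \left(8 \left(- \frac{1}{13}\right)\right)^{2}\right)} - 26745 = \frac{1 - \frac{8 \left(3 + \left(- \frac{8}{13}\right)^{2}\right)}{13}}{2 \left(- \frac{8}{13}\right) \left(3 + \left(- \frac{8}{13}\right)^{2}\right)} - 26745 = \frac{1}{2} \left(- \frac{13}{8}\right) \frac{1}{3 + \frac{64}{169}} \left(1 - \frac{8 \left(3 + \frac{64}{169}\right)}{13}\right) - 26745 = \frac{1}{2} \left(- \frac{13}{8}\right) \frac{1}{\frac{571}{169}} \left(1 - \frac{4568}{2197}\right) - 26745 = \frac{1}{2} \left(- \frac{13}{8}\right) \frac{169}{571} \left(1 - \frac{4568}{2197}\right) - 26745 = \frac{1}{2} \left(- \frac{13}{8}\right) \frac{169}{571} \left(- \frac{2371}{2197}\right) - 26745 = \frac{2371}{9136} - 26745 = - \frac{244339949}{9136}$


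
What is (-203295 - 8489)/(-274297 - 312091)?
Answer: 52946/146597 ≈ 0.36117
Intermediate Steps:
(-203295 - 8489)/(-274297 - 312091) = -211784/(-586388) = -211784*(-1/586388) = 52946/146597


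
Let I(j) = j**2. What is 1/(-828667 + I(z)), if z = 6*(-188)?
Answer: 1/443717 ≈ 2.2537e-6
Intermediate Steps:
z = -1128
1/(-828667 + I(z)) = 1/(-828667 + (-1128)**2) = 1/(-828667 + 1272384) = 1/443717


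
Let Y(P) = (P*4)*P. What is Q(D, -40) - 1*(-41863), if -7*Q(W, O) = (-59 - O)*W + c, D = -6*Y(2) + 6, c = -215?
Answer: 291546/7 ≈ 41649.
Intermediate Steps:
Y(P) = 4*P**2 (Y(P) = (4*P)*P = 4*P**2)
D = -90 (D = -24*2**2 + 6 = -24*4 + 6 = -6*16 + 6 = -96 + 6 = -90)
Q(W, O) = 215/7 - W*(-59 - O)/7 (Q(W, O) = -((-59 - O)*W - 215)/7 = -(W*(-59 - O) - 215)/7 = -(-215 + W*(-59 - O))/7 = 215/7 - W*(-59 - O)/7)
Q(D, -40) - 1*(-41863) = (215/7 + (59/7)*(-90) + (1/7)*(-40)*(-90)) - 1*(-41863) = (215/7 - 5310/7 + 3600/7) + 41863 = -1495/7 + 41863 = 291546/7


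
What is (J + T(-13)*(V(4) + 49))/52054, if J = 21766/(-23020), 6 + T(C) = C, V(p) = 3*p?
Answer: -13350973/599141540 ≈ -0.022283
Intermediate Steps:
T(C) = -6 + C
J = -10883/11510 (J = 21766*(-1/23020) = -10883/11510 ≈ -0.94553)
(J + T(-13)*(V(4) + 49))/52054 = (-10883/11510 + (-6 - 13)*(3*4 + 49))/52054 = (-10883/11510 - 19*(12 + 49))*(1/52054) = (-10883/11510 - 19*61)*(1/52054) = (-10883/11510 - 1159)*(1/52054) = -13350973/11510*1/52054 = -13350973/599141540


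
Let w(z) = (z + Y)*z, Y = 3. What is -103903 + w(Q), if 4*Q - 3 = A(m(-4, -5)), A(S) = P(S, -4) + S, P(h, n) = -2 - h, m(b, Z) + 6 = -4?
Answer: -1662435/16 ≈ -1.0390e+5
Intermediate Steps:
m(b, Z) = -10 (m(b, Z) = -6 - 4 = -10)
A(S) = -2 (A(S) = (-2 - S) + S = -2)
Q = ¼ (Q = ¾ + (¼)*(-2) = ¾ - ½ = ¼ ≈ 0.25000)
w(z) = z*(3 + z) (w(z) = (z + 3)*z = (3 + z)*z = z*(3 + z))
-103903 + w(Q) = -103903 + (3 + ¼)/4 = -103903 + (¼)*(13/4) = -103903 + 13/16 = -1662435/16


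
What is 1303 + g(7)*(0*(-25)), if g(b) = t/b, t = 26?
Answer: 1303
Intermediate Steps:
g(b) = 26/b
1303 + g(7)*(0*(-25)) = 1303 + (26/7)*(0*(-25)) = 1303 + (26*(1/7))*0 = 1303 + (26/7)*0 = 1303 + 0 = 1303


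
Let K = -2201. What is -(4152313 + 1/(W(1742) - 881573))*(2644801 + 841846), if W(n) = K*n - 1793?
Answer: -68298428113524471941/4717508 ≈ -1.4478e+13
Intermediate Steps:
W(n) = -1793 - 2201*n (W(n) = -2201*n - 1793 = -1793 - 2201*n)
-(4152313 + 1/(W(1742) - 881573))*(2644801 + 841846) = -(4152313 + 1/((-1793 - 2201*1742) - 881573))*(2644801 + 841846) = -(4152313 + 1/((-1793 - 3834142) - 881573))*3486647 = -(4152313 + 1/(-3835935 - 881573))*3486647 = -(4152313 + 1/(-4717508))*3486647 = -(4152313 - 1/4717508)*3486647 = -19588569796003*3486647/4717508 = -1*68298428113524471941/4717508 = -68298428113524471941/4717508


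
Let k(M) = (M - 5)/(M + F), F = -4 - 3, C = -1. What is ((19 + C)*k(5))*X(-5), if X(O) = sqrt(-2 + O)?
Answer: 0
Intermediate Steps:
F = -7
k(M) = (-5 + M)/(-7 + M) (k(M) = (M - 5)/(M - 7) = (-5 + M)/(-7 + M))
((19 + C)*k(5))*X(-5) = ((19 - 1)*((-5 + 5)/(-7 + 5)))*sqrt(-2 - 5) = (18*(0/(-2)))*sqrt(-7) = (18*(-1/2*0))*(I*sqrt(7)) = (18*0)*(I*sqrt(7)) = 0*(I*sqrt(7)) = 0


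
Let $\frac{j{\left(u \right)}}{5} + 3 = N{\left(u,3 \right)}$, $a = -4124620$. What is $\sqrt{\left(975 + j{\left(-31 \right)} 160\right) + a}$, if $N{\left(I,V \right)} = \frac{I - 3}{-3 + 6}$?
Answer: $\frac{i \sqrt{37216005}}{3} \approx 2033.5 i$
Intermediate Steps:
$N{\left(I,V \right)} = -1 + \frac{I}{3}$ ($N{\left(I,V \right)} = \frac{-3 + I}{3} = \left(-3 + I\right) \frac{1}{3} = -1 + \frac{I}{3}$)
$j{\left(u \right)} = -20 + \frac{5 u}{3}$ ($j{\left(u \right)} = -15 + 5 \left(-1 + \frac{u}{3}\right) = -15 + \left(-5 + \frac{5 u}{3}\right) = -20 + \frac{5 u}{3}$)
$\sqrt{\left(975 + j{\left(-31 \right)} 160\right) + a} = \sqrt{\left(975 + \left(-20 + \frac{5}{3} \left(-31\right)\right) 160\right) - 4124620} = \sqrt{\left(975 + \left(-20 - \frac{155}{3}\right) 160\right) - 4124620} = \sqrt{\left(975 - \frac{34400}{3}\right) - 4124620} = \sqrt{- \frac{31475}{3} - 4124620} = \sqrt{- \frac{12405335}{3}} = \frac{i \sqrt{37216005}}{3}$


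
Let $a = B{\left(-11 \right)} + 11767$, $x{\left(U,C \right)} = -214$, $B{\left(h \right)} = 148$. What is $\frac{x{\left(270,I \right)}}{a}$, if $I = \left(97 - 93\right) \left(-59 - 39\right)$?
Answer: $- \frac{214}{11915} \approx -0.017961$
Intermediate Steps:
$I = -392$ ($I = 4 \left(-98\right) = -392$)
$a = 11915$ ($a = 148 + 11767 = 11915$)
$\frac{x{\left(270,I \right)}}{a} = - \frac{214}{11915}$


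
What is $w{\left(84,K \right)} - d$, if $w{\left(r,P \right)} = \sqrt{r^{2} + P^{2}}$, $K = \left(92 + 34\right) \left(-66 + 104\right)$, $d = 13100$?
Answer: $-13100 + 420 \sqrt{130} \approx -8311.3$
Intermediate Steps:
$K = 4788$ ($K = 126 \cdot 38 = 4788$)
$w{\left(r,P \right)} = \sqrt{P^{2} + r^{2}}$
$w{\left(84,K \right)} - d = \sqrt{4788^{2} + 84^{2}} - 13100 = \sqrt{22924944 + 7056} - 13100 = \sqrt{22932000} - 13100 = 420 \sqrt{130} - 13100 = -13100 + 420 \sqrt{130}$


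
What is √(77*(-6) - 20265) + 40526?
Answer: 40526 + 21*I*√47 ≈ 40526.0 + 143.97*I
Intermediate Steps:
√(77*(-6) - 20265) + 40526 = √(-462 - 20265) + 40526 = √(-20727) + 40526 = 21*I*√47 + 40526 = 40526 + 21*I*√47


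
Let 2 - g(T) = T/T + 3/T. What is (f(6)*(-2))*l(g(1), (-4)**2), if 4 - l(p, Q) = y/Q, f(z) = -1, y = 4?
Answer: 15/2 ≈ 7.5000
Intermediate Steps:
g(T) = 1 - 3/T (g(T) = 2 - (T/T + 3/T) = 2 - (1 + 3/T) = 2 + (-1 - 3/T) = 1 - 3/T)
l(p, Q) = 4 - 4/Q
(f(6)*(-2))*l(g(1), (-4)**2) = (-1*(-2))*(4 - 4/((-4)**2)) = 2*(4 - 4/16) = 2*(4 - 4*1/16) = 2*(4 - 1/4) = 2*(15/4) = 15/2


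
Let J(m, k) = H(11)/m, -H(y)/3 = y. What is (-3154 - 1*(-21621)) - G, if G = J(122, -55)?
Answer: 2253007/122 ≈ 18467.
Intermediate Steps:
H(y) = -3*y
J(m, k) = -33/m (J(m, k) = (-3*11)/m = -33/m)
G = -33/122 ≈ -0.27049
(-3154 - 1*(-21621)) - G = (-3154 - 1*(-21621)) - 1*(-33/122) = (-3154 + 21621) + 33/122 = 18467 + 33/122 = 2253007/122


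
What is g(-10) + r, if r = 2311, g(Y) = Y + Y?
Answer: 2291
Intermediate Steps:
g(Y) = 2*Y
g(-10) + r = 2*(-10) + 2311 = -20 + 2311 = 2291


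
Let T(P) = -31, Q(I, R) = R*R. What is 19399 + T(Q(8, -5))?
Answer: 19368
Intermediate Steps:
Q(I, R) = R²
19399 + T(Q(8, -5)) = 19399 - 31 = 19368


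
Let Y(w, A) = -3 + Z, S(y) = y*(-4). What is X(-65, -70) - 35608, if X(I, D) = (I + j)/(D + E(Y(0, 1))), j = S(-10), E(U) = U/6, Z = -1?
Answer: -7548821/212 ≈ -35608.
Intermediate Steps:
S(y) = -4*y
Y(w, A) = -4 (Y(w, A) = -3 - 1 = -4)
E(U) = U/6 (E(U) = U*(1/6) = U/6)
j = 40 (j = -4*(-10) = 40)
X(I, D) = (40 + I)/(-2/3 + D) (X(I, D) = (I + 40)/(D + (1/6)*(-4)) = (40 + I)/(D - 2/3) = (40 + I)/(-2/3 + D))
X(-65, -70) - 35608 = 3*(40 - 65)/(-2 + 3*(-70)) - 35608 = 3*(-25)/(-2 - 210) - 35608 = 3*(-25)/(-212) - 35608 = 3*(-1/212)*(-25) - 35608 = 75/212 - 35608 = -7548821/212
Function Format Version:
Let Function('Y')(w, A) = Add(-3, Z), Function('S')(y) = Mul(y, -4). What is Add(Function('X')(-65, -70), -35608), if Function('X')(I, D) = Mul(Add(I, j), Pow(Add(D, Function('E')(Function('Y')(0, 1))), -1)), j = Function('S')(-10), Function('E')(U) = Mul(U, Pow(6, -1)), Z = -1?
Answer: Rational(-7548821, 212) ≈ -35608.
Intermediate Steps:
Function('S')(y) = Mul(-4, y)
Function('Y')(w, A) = -4 (Function('Y')(w, A) = Add(-3, -1) = -4)
Function('E')(U) = Mul(Rational(1, 6), U) (Function('E')(U) = Mul(U, Rational(1, 6)) = Mul(Rational(1, 6), U))
j = 40 (j = Mul(-4, -10) = 40)
Function('X')(I, D) = Mul(Pow(Add(Rational(-2, 3), D), -1), Add(40, I)) (Function('X')(I, D) = Mul(Add(I, 40), Pow(Add(D, Mul(Rational(1, 6), -4)), -1)) = Mul(Add(40, I), Pow(Add(D, Rational(-2, 3)), -1)) = Mul(Add(40, I), Pow(Add(Rational(-2, 3), D), -1)) = Mul(Pow(Add(Rational(-2, 3), D), -1), Add(40, I)))
Add(Function('X')(-65, -70), -35608) = Add(Mul(3, Pow(Add(-2, Mul(3, -70)), -1), Add(40, -65)), -35608) = Add(Mul(3, Pow(Add(-2, -210), -1), -25), -35608) = Add(Mul(3, Pow(-212, -1), -25), -35608) = Add(Mul(3, Rational(-1, 212), -25), -35608) = Add(Rational(75, 212), -35608) = Rational(-7548821, 212)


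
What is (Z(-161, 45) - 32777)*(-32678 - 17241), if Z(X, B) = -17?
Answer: 1637043686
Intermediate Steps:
(Z(-161, 45) - 32777)*(-32678 - 17241) = (-17 - 32777)*(-32678 - 17241) = -32794*(-49919) = 1637043686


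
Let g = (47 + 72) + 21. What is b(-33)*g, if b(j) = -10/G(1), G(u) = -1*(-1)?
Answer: -1400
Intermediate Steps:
G(u) = 1
b(j) = -10 (b(j) = -10/1 = -10*1 = -10)
g = 140 (g = 119 + 21 = 140)
b(-33)*g = -10*140 = -1400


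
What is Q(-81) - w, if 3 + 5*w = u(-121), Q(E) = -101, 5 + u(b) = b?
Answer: -376/5 ≈ -75.200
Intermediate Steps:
u(b) = -5 + b
w = -129/5 (w = -⅗ + (-5 - 121)/5 = -⅗ + (⅕)*(-126) = -⅗ - 126/5 = -129/5 ≈ -25.800)
Q(-81) - w = -101 - 1*(-129/5) = -101 + 129/5 = -376/5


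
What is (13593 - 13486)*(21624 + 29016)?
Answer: 5418480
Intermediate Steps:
(13593 - 13486)*(21624 + 29016) = 107*50640 = 5418480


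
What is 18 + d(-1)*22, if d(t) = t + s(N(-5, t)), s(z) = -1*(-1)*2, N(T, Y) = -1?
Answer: 40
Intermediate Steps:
s(z) = 2 (s(z) = 1*2 = 2)
d(t) = 2 + t (d(t) = t + 2 = 2 + t)
18 + d(-1)*22 = 18 + (2 - 1)*22 = 18 + 1*22 = 18 + 22 = 40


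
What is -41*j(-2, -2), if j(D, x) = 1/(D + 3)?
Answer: -41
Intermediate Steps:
j(D, x) = 1/(3 + D)
-41*j(-2, -2) = -41/(3 - 2) = -41/1 = -41*1 = -41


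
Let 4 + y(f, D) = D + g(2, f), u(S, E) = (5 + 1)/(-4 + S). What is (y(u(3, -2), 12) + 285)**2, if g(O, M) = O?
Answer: 87025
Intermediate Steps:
u(S, E) = 6/(-4 + S)
y(f, D) = -2 + D (y(f, D) = -4 + (D + 2) = -4 + (2 + D) = -2 + D)
(y(u(3, -2), 12) + 285)**2 = ((-2 + 12) + 285)**2 = (10 + 285)**2 = 295**2 = 87025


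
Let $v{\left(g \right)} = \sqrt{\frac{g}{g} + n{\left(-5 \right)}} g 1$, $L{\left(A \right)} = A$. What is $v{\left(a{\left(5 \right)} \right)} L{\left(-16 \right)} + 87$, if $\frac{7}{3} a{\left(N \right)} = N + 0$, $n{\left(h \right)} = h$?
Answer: $87 - \frac{480 i}{7} \approx 87.0 - 68.571 i$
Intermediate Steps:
$a{\left(N \right)} = \frac{3 N}{7}$ ($a{\left(N \right)} = \frac{3 \left(N + 0\right)}{7} = \frac{3 N}{7}$)
$v{\left(g \right)} = 2 i g$ ($v{\left(g \right)} = \sqrt{\frac{g}{g} - 5} g 1 = \sqrt{1 - 5} g 1 = \sqrt{-4} g 1 = 2 i g 1 = 2 i g$)
$v{\left(a{\left(5 \right)} \right)} L{\left(-16 \right)} + 87 = 2 i \frac{3}{7} \cdot 5 \left(-16\right) + 87 = 2 i \frac{15}{7} \left(-16\right) + 87 = \frac{30 i}{7} \left(-16\right) + 87 = - \frac{480 i}{7} + 87 = 87 - \frac{480 i}{7}$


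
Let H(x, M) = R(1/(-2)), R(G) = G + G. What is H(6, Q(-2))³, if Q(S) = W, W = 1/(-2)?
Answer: -1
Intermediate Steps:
W = -½ ≈ -0.50000
R(G) = 2*G
Q(S) = -½
H(x, M) = -1 (H(x, M) = 2/(-2) = 2*(-½) = -1)
H(6, Q(-2))³ = (-1)³ = -1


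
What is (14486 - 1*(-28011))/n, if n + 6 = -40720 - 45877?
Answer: -42497/86603 ≈ -0.49071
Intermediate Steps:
n = -86603 (n = -6 + (-40720 - 45877) = -6 - 86597 = -86603)
(14486 - 1*(-28011))/n = (14486 - 1*(-28011))/(-86603) = (14486 + 28011)*(-1/86603) = 42497*(-1/86603) = -42497/86603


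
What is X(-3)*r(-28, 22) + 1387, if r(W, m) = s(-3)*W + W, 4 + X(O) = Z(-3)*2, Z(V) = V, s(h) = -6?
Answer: -13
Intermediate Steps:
X(O) = -10 (X(O) = -4 - 3*2 = -4 - 6 = -10)
r(W, m) = -5*W (r(W, m) = -6*W + W = -5*W)
X(-3)*r(-28, 22) + 1387 = -(-50)*(-28) + 1387 = -10*140 + 1387 = -1400 + 1387 = -13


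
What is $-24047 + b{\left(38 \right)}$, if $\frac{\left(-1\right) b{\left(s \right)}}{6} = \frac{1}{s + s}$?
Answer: $- \frac{913789}{38} \approx -24047.0$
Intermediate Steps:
$b{\left(s \right)} = - \frac{3}{s}$ ($b{\left(s \right)} = - \frac{6}{s + s} = - \frac{6}{2 s} = - 6 \frac{1}{2 s} = - \frac{3}{s}$)
$-24047 + b{\left(38 \right)} = -24047 - \frac{3}{38} = - \frac{913789}{38}$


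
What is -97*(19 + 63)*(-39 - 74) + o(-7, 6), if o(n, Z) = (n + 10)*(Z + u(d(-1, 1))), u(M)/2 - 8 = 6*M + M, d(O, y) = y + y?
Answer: 898952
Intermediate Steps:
d(O, y) = 2*y
u(M) = 16 + 14*M (u(M) = 16 + 2*(6*M + M) = 16 + 2*(7*M) = 16 + 14*M)
o(n, Z) = (10 + n)*(44 + Z) (o(n, Z) = (n + 10)*(Z + (16 + 14*(2*1))) = (10 + n)*(Z + (16 + 14*2)) = (10 + n)*(Z + (16 + 28)) = (10 + n)*(Z + 44) = (10 + n)*(44 + Z))
-97*(19 + 63)*(-39 - 74) + o(-7, 6) = -97*(19 + 63)*(-39 - 74) + (440 + 10*6 + 44*(-7) + 6*(-7)) = -7954*(-113) + (440 + 60 - 308 - 42) = -97*(-9266) + 150 = 898802 + 150 = 898952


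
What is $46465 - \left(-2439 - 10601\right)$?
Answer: $59505$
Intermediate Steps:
$46465 - \left(-2439 - 10601\right) = 46465 - -13040 = 46465 + 13040 = 59505$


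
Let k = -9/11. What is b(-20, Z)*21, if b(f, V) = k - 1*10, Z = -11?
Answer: -2499/11 ≈ -227.18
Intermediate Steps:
k = -9/11 (k = -9*1/11 = -9/11 ≈ -0.81818)
b(f, V) = -119/11 (b(f, V) = -9/11 - 1*10 = -9/11 - 10 = -119/11)
b(-20, Z)*21 = -119/11*21 = -2499/11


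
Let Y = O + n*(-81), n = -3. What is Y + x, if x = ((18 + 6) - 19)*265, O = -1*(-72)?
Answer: 1640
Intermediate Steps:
O = 72
Y = 315 (Y = 72 - 3*(-81) = 72 + 243 = 315)
x = 1325 (x = (24 - 19)*265 = 5*265 = 1325)
Y + x = 315 + 1325 = 1640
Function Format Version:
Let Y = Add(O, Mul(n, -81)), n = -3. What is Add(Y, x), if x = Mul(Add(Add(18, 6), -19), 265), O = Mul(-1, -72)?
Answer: 1640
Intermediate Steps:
O = 72
Y = 315 (Y = Add(72, Mul(-3, -81)) = Add(72, 243) = 315)
x = 1325 (x = Mul(Add(24, -19), 265) = Mul(5, 265) = 1325)
Add(Y, x) = Add(315, 1325) = 1640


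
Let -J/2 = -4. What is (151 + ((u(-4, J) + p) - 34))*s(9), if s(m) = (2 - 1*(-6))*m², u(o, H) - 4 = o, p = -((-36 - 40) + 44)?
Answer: 96552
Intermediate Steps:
J = 8 (J = -2*(-4) = 8)
p = 32 (p = -(-76 + 44) = -1*(-32) = 32)
u(o, H) = 4 + o
s(m) = 8*m² (s(m) = (2 + 6)*m² = 8*m²)
(151 + ((u(-4, J) + p) - 34))*s(9) = (151 + (((4 - 4) + 32) - 34))*(8*9²) = (151 + ((0 + 32) - 34))*(8*81) = (151 + (32 - 34))*648 = (151 - 2)*648 = 149*648 = 96552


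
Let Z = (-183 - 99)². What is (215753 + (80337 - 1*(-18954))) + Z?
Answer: 394568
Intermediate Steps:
Z = 79524 (Z = (-282)² = 79524)
(215753 + (80337 - 1*(-18954))) + Z = (215753 + (80337 - 1*(-18954))) + 79524 = (215753 + (80337 + 18954)) + 79524 = (215753 + 99291) + 79524 = 315044 + 79524 = 394568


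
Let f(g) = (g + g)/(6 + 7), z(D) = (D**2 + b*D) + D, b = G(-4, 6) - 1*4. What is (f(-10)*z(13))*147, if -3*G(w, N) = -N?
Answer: -35280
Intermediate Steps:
G(w, N) = N/3 (G(w, N) = -(-1)*N/3 = N/3)
b = -2 (b = (1/3)*6 - 1*4 = 2 - 4 = -2)
z(D) = D**2 - D (z(D) = (D**2 - 2*D) + D = D**2 - D)
f(g) = 2*g/13 (f(g) = (2*g)/13 = (2*g)*(1/13) = 2*g/13)
(f(-10)*z(13))*147 = (((2/13)*(-10))*(13*(-1 + 13)))*147 = -20*12*147 = -20/13*156*147 = -240*147 = -35280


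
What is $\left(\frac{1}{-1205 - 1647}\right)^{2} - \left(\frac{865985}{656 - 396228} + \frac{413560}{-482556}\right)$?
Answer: $\frac{295605916788351247}{97040342954165808} \approx 3.0462$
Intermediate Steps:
$\left(\frac{1}{-1205 - 1647}\right)^{2} - \left(\frac{865985}{656 - 396228} + \frac{413560}{-482556}\right) = \left(\frac{1}{-2852}\right)^{2} - \left(\frac{865985}{656 - 396228} + 413560 \left(- \frac{1}{482556}\right)\right) = \left(- \frac{1}{2852}\right)^{2} - \left(\frac{865985}{-395572} - \frac{103390}{120639}\right) = \frac{1}{8133904} - \left(865985 \left(- \frac{1}{395572}\right) - \frac{103390}{120639}\right) = \frac{1}{8133904} - \left(- \frac{865985}{395572} - \frac{103390}{120639}\right) = \frac{1}{8133904} - - \frac{145369753495}{47721410508} = \frac{1}{8133904} + \frac{145369753495}{47721410508} = \frac{295605916788351247}{97040342954165808}$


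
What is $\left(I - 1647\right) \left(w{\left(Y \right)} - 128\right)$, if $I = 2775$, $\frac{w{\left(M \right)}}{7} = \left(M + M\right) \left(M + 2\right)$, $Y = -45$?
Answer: $30413136$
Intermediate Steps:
$w{\left(M \right)} = 14 M \left(2 + M\right)$ ($w{\left(M \right)} = 7 \left(M + M\right) \left(M + 2\right) = 7 \cdot 2 M \left(2 + M\right) = 14 M \left(2 + M\right)$)
$\left(I - 1647\right) \left(w{\left(Y \right)} - 128\right) = \left(2775 - 1647\right) \left(14 \left(-45\right) \left(2 - 45\right) - 128\right) = 1128 \left(14 \left(-45\right) \left(-43\right) - 128\right) = 1128 \left(27090 - 128\right) = 1128 \cdot 26962 = 30413136$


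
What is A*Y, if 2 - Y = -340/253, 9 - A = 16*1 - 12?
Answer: 4230/253 ≈ 16.719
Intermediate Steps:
A = 5 (A = 9 - (16*1 - 12) = 9 - (16 - 12) = 9 - 1*4 = 9 - 4 = 5)
Y = 846/253 (Y = 2 - (-340)/253 = 2 - 1*(-340/253) = 2 + 340/253 = 846/253 ≈ 3.3439)
A*Y = 5*(846/253) = 4230/253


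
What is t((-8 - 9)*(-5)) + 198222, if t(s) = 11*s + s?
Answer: 199242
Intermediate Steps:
t(s) = 12*s
t((-8 - 9)*(-5)) + 198222 = 12*((-8 - 9)*(-5)) + 198222 = 12*(-17*(-5)) + 198222 = 12*85 + 198222 = 1020 + 198222 = 199242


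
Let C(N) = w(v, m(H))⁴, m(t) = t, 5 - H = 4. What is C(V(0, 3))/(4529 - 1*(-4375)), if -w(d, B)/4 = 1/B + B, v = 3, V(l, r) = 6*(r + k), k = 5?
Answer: 512/1113 ≈ 0.46002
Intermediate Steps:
H = 1 (H = 5 - 1*4 = 5 - 4 = 1)
V(l, r) = 30 + 6*r (V(l, r) = 6*(r + 5) = 6*(5 + r) = 30 + 6*r)
w(d, B) = -4*B - 4/B (w(d, B) = -4*(1/B + B) = -4*(B + 1/B) = -4*B - 4/B)
C(N) = 4096 (C(N) = (-4*1 - 4/1)⁴ = (-4 - 4*1)⁴ = (-4 - 4)⁴ = (-8)⁴ = 4096)
C(V(0, 3))/(4529 - 1*(-4375)) = 4096/(4529 - 1*(-4375)) = 4096/(4529 + 4375) = 4096/8904 = 4096*(1/8904) = 512/1113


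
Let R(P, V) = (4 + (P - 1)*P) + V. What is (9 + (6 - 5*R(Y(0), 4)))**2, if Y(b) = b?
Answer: 625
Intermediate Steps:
R(P, V) = 4 + V + P*(-1 + P) (R(P, V) = (4 + (-1 + P)*P) + V = (4 + P*(-1 + P)) + V = 4 + V + P*(-1 + P))
(9 + (6 - 5*R(Y(0), 4)))**2 = (9 + (6 - 5*(4 + 4 + 0**2 - 1*0)))**2 = (9 + (6 - 5*(4 + 4 + 0 + 0)))**2 = (9 + (6 - 5*8))**2 = (9 + (6 - 40))**2 = (9 - 34)**2 = (-25)**2 = 625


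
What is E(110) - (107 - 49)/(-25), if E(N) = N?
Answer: 2808/25 ≈ 112.32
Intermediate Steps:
E(110) - (107 - 49)/(-25) = 110 - (107 - 49)/(-25) = 110 - 58*(-1)/25 = 110 - 1*(-58/25) = 110 + 58/25 = 2808/25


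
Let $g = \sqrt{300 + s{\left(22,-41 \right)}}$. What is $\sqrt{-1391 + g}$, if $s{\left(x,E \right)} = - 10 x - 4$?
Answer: $\sqrt{-1391 + 2 \sqrt{19}} \approx 37.179 i$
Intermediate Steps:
$s{\left(x,E \right)} = -4 - 10 x$
$g = 2 \sqrt{19}$ ($g = \sqrt{300 - 224} = \sqrt{76} = 2 \sqrt{19} \approx 8.7178$)
$\sqrt{-1391 + g} = \sqrt{-1391 + 2 \sqrt{19}}$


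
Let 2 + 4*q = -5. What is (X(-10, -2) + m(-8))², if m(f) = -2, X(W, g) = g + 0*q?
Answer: 16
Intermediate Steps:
q = -7/4 (q = -½ + (¼)*(-5) = -½ - 5/4 = -7/4 ≈ -1.7500)
X(W, g) = g (X(W, g) = g + 0*(-7/4) = g + 0 = g)
(X(-10, -2) + m(-8))² = (-2 - 2)² = (-4)² = 16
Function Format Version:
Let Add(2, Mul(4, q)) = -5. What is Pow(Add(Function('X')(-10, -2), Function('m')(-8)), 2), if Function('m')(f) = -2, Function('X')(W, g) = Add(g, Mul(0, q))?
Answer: 16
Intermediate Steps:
q = Rational(-7, 4) (q = Add(Rational(-1, 2), Mul(Rational(1, 4), -5)) = Add(Rational(-1, 2), Rational(-5, 4)) = Rational(-7, 4) ≈ -1.7500)
Function('X')(W, g) = g (Function('X')(W, g) = Add(g, Mul(0, Rational(-7, 4))) = Add(g, 0) = g)
Pow(Add(Function('X')(-10, -2), Function('m')(-8)), 2) = Pow(Add(-2, -2), 2) = Pow(-4, 2) = 16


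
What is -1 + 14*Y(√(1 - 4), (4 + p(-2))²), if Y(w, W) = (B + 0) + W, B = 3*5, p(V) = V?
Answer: 265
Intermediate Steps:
B = 15
Y(w, W) = 15 + W (Y(w, W) = (15 + 0) + W = 15 + W)
-1 + 14*Y(√(1 - 4), (4 + p(-2))²) = -1 + 14*(15 + (4 - 2)²) = -1 + 14*(15 + 2²) = -1 + 14*(15 + 4) = -1 + 14*19 = -1 + 266 = 265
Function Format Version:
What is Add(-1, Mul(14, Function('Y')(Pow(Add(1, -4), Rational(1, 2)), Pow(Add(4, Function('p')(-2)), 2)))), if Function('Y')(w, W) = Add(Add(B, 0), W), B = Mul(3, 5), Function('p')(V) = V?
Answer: 265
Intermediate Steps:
B = 15
Function('Y')(w, W) = Add(15, W) (Function('Y')(w, W) = Add(Add(15, 0), W) = Add(15, W))
Add(-1, Mul(14, Function('Y')(Pow(Add(1, -4), Rational(1, 2)), Pow(Add(4, Function('p')(-2)), 2)))) = Add(-1, Mul(14, Add(15, Pow(Add(4, -2), 2)))) = Add(-1, Mul(14, Add(15, Pow(2, 2)))) = Add(-1, Mul(14, Add(15, 4))) = Add(-1, Mul(14, 19)) = Add(-1, 266) = 265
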